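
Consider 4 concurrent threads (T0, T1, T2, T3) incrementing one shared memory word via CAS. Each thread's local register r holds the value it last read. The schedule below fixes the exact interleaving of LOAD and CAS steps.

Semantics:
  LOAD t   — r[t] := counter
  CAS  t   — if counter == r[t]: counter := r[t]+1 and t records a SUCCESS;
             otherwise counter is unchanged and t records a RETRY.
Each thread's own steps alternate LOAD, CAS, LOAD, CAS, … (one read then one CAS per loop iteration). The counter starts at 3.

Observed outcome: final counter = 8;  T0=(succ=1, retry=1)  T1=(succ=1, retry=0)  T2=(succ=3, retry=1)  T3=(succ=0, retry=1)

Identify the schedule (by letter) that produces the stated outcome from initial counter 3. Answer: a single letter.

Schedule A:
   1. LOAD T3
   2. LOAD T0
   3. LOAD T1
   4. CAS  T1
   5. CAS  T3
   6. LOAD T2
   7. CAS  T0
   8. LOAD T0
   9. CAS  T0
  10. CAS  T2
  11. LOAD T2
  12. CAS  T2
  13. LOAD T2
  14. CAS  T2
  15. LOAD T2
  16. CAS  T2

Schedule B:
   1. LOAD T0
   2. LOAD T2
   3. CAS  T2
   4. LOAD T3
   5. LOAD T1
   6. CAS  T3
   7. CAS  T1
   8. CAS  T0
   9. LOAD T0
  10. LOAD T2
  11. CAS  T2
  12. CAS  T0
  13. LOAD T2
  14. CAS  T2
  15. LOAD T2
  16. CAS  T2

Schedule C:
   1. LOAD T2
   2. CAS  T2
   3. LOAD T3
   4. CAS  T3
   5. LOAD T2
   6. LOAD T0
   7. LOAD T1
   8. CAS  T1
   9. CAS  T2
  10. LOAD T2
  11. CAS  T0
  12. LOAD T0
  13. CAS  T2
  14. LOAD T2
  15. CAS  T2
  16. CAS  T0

Run A:
[1] T3.load  rd  (counter 3, T3.r 3)
[2] T0.load  rd  (counter 3, T0.r 3)
[3] T1.load  rd  (counter 3, T1.r 3)
[4] T1.cas  hit  (counter 4, T1.r 3)
[5] T3.cas  miss  (counter 4, T3.r 3)
[6] T2.load  rd  (counter 4, T2.r 4)
[7] T0.cas  miss  (counter 4, T0.r 3)
[8] T0.load  rd  (counter 4, T0.r 4)
[9] T0.cas  hit  (counter 5, T0.r 4)
[10] T2.cas  miss  (counter 5, T2.r 4)
[11] T2.load  rd  (counter 5, T2.r 5)
[12] T2.cas  hit  (counter 6, T2.r 5)
[13] T2.load  rd  (counter 6, T2.r 6)
[14] T2.cas  hit  (counter 7, T2.r 6)
[15] T2.load  rd  (counter 7, T2.r 7)
[16] T2.cas  hit  (counter 8, T2.r 7)

A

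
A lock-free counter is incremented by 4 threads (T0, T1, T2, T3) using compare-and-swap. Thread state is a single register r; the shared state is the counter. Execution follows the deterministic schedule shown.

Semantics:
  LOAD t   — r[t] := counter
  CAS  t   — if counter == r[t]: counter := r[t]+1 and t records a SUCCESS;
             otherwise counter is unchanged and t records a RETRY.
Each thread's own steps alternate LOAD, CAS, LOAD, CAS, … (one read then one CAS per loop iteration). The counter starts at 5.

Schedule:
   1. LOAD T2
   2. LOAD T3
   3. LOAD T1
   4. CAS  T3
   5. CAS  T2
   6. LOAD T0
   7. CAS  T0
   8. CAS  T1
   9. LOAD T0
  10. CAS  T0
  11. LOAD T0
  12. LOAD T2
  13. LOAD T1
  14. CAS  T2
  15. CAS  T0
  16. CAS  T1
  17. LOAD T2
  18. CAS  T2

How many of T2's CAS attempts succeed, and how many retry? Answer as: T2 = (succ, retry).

T2 = (2, 1)

#1 T2 reads 5
#2 T3 reads 5
#3 T1 reads 5
#4 T3 CAS(5→6) writes; counter now 6
#5 T2 CAS(5→6) fails; counter now 6
#6 T0 reads 6
#7 T0 CAS(6→7) writes; counter now 7
#8 T1 CAS(5→6) fails; counter now 7
#9 T0 reads 7
#10 T0 CAS(7→8) writes; counter now 8
#11 T0 reads 8
#12 T2 reads 8
#13 T1 reads 8
#14 T2 CAS(8→9) writes; counter now 9
#15 T0 CAS(8→9) fails; counter now 9
#16 T1 CAS(8→9) fails; counter now 9
#17 T2 reads 9
#18 T2 CAS(9→10) writes; counter now 10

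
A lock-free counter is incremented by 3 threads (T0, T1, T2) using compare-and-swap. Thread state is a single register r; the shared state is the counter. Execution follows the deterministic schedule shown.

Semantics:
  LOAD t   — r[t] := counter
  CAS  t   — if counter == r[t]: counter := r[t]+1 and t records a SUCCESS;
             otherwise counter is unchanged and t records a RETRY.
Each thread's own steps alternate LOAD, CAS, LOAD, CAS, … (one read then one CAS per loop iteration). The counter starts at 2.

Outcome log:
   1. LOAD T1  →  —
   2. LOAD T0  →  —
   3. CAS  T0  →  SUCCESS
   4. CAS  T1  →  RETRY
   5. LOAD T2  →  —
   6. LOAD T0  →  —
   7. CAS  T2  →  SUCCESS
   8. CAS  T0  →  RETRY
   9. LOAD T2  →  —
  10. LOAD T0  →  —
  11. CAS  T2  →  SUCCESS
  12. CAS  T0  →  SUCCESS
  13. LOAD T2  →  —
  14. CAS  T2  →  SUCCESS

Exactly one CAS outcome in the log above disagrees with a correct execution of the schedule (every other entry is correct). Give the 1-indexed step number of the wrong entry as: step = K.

step = 12

Re-executing:
1. LOAD T1 → mem=2 r[T1]=2 [LOAD]
2. LOAD T0 → mem=2 r[T0]=2 [LOAD]
3. CAS T0 → mem=3 r[T0]=2 [OK]
4. CAS T1 → mem=3 r[T1]=2 [RETRY]
5. LOAD T2 → mem=3 r[T2]=3 [LOAD]
6. LOAD T0 → mem=3 r[T0]=3 [LOAD]
7. CAS T2 → mem=4 r[T2]=3 [OK]
8. CAS T0 → mem=4 r[T0]=3 [RETRY]
9. LOAD T2 → mem=4 r[T2]=4 [LOAD]
10. LOAD T0 → mem=4 r[T0]=4 [LOAD]
11. CAS T2 → mem=5 r[T2]=4 [OK]
12. CAS T0 → mem=5 r[T0]=4 [RETRY]
13. LOAD T2 → mem=5 r[T2]=5 [LOAD]
14. CAS T2 → mem=6 r[T2]=5 [OK]
Mismatch at 12.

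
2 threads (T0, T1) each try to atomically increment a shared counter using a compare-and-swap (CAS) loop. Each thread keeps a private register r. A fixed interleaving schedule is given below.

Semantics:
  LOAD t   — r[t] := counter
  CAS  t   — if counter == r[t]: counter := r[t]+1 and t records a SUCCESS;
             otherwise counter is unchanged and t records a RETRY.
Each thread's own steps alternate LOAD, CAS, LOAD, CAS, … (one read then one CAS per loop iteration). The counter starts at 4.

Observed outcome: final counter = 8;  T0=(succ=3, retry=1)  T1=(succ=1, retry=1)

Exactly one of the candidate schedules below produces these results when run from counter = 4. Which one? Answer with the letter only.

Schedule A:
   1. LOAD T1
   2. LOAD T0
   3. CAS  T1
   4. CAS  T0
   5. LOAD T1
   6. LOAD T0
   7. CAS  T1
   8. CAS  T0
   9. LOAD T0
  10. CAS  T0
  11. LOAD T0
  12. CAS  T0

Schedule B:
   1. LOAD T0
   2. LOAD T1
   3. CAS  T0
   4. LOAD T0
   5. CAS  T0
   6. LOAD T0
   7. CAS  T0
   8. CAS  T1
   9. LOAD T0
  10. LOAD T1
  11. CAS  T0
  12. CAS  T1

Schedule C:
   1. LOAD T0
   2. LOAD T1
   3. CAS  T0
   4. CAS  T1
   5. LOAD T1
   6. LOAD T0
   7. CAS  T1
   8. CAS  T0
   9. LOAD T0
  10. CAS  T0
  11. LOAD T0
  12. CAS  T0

C

Run C:
#1 T0 reads 4
#2 T1 reads 4
#3 T0 CAS(4→5) writes; counter now 5
#4 T1 CAS(4→5) fails; counter now 5
#5 T1 reads 5
#6 T0 reads 5
#7 T1 CAS(5→6) writes; counter now 6
#8 T0 CAS(5→6) fails; counter now 6
#9 T0 reads 6
#10 T0 CAS(6→7) writes; counter now 7
#11 T0 reads 7
#12 T0 CAS(7→8) writes; counter now 8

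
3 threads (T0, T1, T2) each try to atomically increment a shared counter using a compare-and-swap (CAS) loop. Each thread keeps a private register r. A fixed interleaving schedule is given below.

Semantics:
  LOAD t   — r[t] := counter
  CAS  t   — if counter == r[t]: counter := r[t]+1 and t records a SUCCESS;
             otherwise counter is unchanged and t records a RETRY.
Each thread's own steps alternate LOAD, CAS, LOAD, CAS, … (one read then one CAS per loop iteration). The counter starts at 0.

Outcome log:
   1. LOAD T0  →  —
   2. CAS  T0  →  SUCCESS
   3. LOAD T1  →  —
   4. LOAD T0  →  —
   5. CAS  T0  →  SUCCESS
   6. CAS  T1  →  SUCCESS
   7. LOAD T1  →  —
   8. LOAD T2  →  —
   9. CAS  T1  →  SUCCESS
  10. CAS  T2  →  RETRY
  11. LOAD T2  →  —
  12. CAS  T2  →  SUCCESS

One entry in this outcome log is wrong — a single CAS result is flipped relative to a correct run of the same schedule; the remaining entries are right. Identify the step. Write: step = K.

step = 6

Re-executing:
[1] T0.load  rd  (counter 0, T0.r 0)
[2] T0.cas  hit  (counter 1, T0.r 0)
[3] T1.load  rd  (counter 1, T1.r 1)
[4] T0.load  rd  (counter 1, T0.r 1)
[5] T0.cas  hit  (counter 2, T0.r 1)
[6] T1.cas  miss  (counter 2, T1.r 1)
[7] T1.load  rd  (counter 2, T1.r 2)
[8] T2.load  rd  (counter 2, T2.r 2)
[9] T1.cas  hit  (counter 3, T1.r 2)
[10] T2.cas  miss  (counter 3, T2.r 2)
[11] T2.load  rd  (counter 3, T2.r 3)
[12] T2.cas  hit  (counter 4, T2.r 3)
Mismatch at 6.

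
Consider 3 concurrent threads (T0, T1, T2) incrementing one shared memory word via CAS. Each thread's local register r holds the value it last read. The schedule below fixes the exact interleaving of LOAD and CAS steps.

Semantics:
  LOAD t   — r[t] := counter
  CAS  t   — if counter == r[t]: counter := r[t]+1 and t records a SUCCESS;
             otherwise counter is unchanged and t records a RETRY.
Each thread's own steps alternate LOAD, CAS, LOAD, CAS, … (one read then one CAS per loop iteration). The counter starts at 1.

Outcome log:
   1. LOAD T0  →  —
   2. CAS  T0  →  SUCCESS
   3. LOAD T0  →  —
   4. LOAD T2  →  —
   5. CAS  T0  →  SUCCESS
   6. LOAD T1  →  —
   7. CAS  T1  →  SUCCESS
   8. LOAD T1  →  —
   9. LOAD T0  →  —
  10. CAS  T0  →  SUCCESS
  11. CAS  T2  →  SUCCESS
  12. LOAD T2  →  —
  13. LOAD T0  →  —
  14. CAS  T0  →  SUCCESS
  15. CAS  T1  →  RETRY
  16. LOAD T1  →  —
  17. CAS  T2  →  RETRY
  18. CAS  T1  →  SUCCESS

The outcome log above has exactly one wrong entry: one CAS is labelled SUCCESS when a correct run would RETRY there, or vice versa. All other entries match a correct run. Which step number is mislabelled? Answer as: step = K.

Re-executing:
T0 LOAD — after: cnt=1, r=1 — load
T0 CAS — after: cnt=2, r=1 — ok
T0 LOAD — after: cnt=2, r=2 — load
T2 LOAD — after: cnt=2, r=2 — load
T0 CAS — after: cnt=3, r=2 — ok
T1 LOAD — after: cnt=3, r=3 — load
T1 CAS — after: cnt=4, r=3 — ok
T1 LOAD — after: cnt=4, r=4 — load
T0 LOAD — after: cnt=4, r=4 — load
T0 CAS — after: cnt=5, r=4 — ok
T2 CAS — after: cnt=5, r=2 — retry
T2 LOAD — after: cnt=5, r=5 — load
T0 LOAD — after: cnt=5, r=5 — load
T0 CAS — after: cnt=6, r=5 — ok
T1 CAS — after: cnt=6, r=4 — retry
T1 LOAD — after: cnt=6, r=6 — load
T2 CAS — after: cnt=6, r=5 — retry
T1 CAS — after: cnt=7, r=6 — ok
Log disagrees first at step 11.

step = 11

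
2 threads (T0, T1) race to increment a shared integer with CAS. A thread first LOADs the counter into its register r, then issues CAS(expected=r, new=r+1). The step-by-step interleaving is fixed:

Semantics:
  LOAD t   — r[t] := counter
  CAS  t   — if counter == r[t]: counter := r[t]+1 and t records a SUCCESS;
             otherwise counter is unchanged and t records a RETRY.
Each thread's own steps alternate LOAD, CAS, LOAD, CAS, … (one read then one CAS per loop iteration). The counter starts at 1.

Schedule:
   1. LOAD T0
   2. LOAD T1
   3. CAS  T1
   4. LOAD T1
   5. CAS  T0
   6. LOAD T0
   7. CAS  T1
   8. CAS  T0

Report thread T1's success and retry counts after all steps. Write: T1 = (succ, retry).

T1 = (2, 0)

   1) LOAD T0:  M=1  r_T0=1
   2) LOAD T1:  M=1  r_T1=1
   3) CAS  T1:  M=2  r_T1=1 ✓
   4) LOAD T1:  M=2  r_T1=2
   5) CAS  T0:  M=2  r_T0=1 ✗
   6) LOAD T0:  M=2  r_T0=2
   7) CAS  T1:  M=3  r_T1=2 ✓
   8) CAS  T0:  M=3  r_T0=2 ✗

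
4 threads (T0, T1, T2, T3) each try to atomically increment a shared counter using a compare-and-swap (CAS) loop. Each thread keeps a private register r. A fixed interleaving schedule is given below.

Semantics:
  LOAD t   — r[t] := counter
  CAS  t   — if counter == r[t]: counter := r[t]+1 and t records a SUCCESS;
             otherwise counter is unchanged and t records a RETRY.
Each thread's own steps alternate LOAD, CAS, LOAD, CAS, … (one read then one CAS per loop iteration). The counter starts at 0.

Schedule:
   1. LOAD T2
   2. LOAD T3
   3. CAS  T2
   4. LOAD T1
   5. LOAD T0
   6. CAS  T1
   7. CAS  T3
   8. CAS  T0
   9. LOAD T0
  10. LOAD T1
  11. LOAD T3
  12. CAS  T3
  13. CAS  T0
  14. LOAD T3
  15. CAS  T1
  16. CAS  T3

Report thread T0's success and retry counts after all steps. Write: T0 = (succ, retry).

#1 T2 reads 0
#2 T3 reads 0
#3 T2 CAS(0→1) writes; counter now 1
#4 T1 reads 1
#5 T0 reads 1
#6 T1 CAS(1→2) writes; counter now 2
#7 T3 CAS(0→1) fails; counter now 2
#8 T0 CAS(1→2) fails; counter now 2
#9 T0 reads 2
#10 T1 reads 2
#11 T3 reads 2
#12 T3 CAS(2→3) writes; counter now 3
#13 T0 CAS(2→3) fails; counter now 3
#14 T3 reads 3
#15 T1 CAS(2→3) fails; counter now 3
#16 T3 CAS(3→4) writes; counter now 4

T0 = (0, 2)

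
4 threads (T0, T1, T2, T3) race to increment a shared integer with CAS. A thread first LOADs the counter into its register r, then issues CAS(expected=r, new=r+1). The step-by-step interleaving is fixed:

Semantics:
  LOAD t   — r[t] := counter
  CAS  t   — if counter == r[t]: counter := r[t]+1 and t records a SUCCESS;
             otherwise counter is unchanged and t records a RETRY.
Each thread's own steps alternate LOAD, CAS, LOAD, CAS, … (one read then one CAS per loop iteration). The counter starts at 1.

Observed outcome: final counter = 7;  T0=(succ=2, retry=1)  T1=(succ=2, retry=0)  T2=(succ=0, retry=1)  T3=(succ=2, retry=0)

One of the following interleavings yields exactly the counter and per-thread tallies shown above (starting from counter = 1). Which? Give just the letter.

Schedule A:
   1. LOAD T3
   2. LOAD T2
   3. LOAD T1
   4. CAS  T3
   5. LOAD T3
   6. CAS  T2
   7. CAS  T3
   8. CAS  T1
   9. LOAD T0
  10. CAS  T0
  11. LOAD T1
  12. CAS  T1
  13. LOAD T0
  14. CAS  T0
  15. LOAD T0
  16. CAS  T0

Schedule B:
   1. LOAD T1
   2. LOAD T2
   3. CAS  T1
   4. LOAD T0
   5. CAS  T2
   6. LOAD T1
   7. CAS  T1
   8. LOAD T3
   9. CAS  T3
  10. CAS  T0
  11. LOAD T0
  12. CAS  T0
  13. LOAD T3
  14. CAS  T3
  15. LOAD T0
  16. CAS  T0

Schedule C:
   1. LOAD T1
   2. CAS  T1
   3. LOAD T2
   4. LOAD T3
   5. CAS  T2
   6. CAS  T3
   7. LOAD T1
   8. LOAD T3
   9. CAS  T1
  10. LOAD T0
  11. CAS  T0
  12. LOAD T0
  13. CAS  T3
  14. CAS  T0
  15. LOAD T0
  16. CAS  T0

B

Simulating candidate B:
#1 T1 reads 1
#2 T2 reads 1
#3 T1 CAS(1→2) writes; counter now 2
#4 T0 reads 2
#5 T2 CAS(1→2) fails; counter now 2
#6 T1 reads 2
#7 T1 CAS(2→3) writes; counter now 3
#8 T3 reads 3
#9 T3 CAS(3→4) writes; counter now 4
#10 T0 CAS(2→3) fails; counter now 4
#11 T0 reads 4
#12 T0 CAS(4→5) writes; counter now 5
#13 T3 reads 5
#14 T3 CAS(5→6) writes; counter now 6
#15 T0 reads 6
#16 T0 CAS(6→7) writes; counter now 7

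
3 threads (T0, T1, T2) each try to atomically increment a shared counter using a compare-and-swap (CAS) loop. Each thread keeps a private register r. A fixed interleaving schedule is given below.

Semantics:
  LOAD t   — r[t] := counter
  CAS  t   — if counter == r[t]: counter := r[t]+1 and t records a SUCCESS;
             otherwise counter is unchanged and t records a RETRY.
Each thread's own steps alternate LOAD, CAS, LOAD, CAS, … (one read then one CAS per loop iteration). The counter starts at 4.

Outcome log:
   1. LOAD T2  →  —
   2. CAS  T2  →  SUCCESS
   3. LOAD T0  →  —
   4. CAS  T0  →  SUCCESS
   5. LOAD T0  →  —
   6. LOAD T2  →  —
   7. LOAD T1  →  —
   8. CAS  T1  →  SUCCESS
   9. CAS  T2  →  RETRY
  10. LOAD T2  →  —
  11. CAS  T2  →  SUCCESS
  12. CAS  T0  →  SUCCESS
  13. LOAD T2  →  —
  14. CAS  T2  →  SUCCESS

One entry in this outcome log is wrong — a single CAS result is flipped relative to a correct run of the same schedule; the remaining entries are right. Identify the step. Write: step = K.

step = 12

Correct run:
#1 T2 reads 4
#2 T2 CAS(4→5) writes; counter now 5
#3 T0 reads 5
#4 T0 CAS(5→6) writes; counter now 6
#5 T0 reads 6
#6 T2 reads 6
#7 T1 reads 6
#8 T1 CAS(6→7) writes; counter now 7
#9 T2 CAS(6→7) fails; counter now 7
#10 T2 reads 7
#11 T2 CAS(7→8) writes; counter now 8
#12 T0 CAS(6→7) fails; counter now 8
#13 T2 reads 8
#14 T2 CAS(8→9) writes; counter now 9
Mismatch at 12.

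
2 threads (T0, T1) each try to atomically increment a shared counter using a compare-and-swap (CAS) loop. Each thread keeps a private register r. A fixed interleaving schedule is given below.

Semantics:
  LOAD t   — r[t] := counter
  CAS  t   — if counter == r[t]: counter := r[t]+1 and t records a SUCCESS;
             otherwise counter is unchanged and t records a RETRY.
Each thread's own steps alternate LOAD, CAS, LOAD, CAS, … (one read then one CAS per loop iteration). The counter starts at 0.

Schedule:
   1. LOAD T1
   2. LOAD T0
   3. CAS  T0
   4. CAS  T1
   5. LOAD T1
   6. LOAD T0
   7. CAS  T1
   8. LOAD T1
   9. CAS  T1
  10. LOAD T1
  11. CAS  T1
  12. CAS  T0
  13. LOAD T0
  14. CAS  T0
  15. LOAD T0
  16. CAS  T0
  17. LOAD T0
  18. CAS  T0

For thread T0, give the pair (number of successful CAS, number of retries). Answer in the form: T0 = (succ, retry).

   1) LOAD T1:  M=0  r_T1=0
   2) LOAD T0:  M=0  r_T0=0
   3) CAS  T0:  M=1  r_T0=0 ✓
   4) CAS  T1:  M=1  r_T1=0 ✗
   5) LOAD T1:  M=1  r_T1=1
   6) LOAD T0:  M=1  r_T0=1
   7) CAS  T1:  M=2  r_T1=1 ✓
   8) LOAD T1:  M=2  r_T1=2
   9) CAS  T1:  M=3  r_T1=2 ✓
  10) LOAD T1:  M=3  r_T1=3
  11) CAS  T1:  M=4  r_T1=3 ✓
  12) CAS  T0:  M=4  r_T0=1 ✗
  13) LOAD T0:  M=4  r_T0=4
  14) CAS  T0:  M=5  r_T0=4 ✓
  15) LOAD T0:  M=5  r_T0=5
  16) CAS  T0:  M=6  r_T0=5 ✓
  17) LOAD T0:  M=6  r_T0=6
  18) CAS  T0:  M=7  r_T0=6 ✓

T0 = (4, 1)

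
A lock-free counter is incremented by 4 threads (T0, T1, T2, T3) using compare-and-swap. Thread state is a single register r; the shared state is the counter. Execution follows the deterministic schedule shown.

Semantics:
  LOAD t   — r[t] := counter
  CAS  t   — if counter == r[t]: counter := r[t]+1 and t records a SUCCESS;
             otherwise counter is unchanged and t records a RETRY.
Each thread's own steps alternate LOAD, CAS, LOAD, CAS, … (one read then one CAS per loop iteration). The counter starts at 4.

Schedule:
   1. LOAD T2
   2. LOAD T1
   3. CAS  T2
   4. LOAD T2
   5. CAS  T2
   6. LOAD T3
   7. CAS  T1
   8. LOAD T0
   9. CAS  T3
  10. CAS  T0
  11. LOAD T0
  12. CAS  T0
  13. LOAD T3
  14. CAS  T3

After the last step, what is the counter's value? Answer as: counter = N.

step 1: T2 LOAD ⇒ load; ctr=4 reg=4
step 2: T1 LOAD ⇒ load; ctr=4 reg=4
step 3: T2 CAS ⇒ ok; ctr=5 reg=4
step 4: T2 LOAD ⇒ load; ctr=5 reg=5
step 5: T2 CAS ⇒ ok; ctr=6 reg=5
step 6: T3 LOAD ⇒ load; ctr=6 reg=6
step 7: T1 CAS ⇒ retry; ctr=6 reg=4
step 8: T0 LOAD ⇒ load; ctr=6 reg=6
step 9: T3 CAS ⇒ ok; ctr=7 reg=6
step 10: T0 CAS ⇒ retry; ctr=7 reg=6
step 11: T0 LOAD ⇒ load; ctr=7 reg=7
step 12: T0 CAS ⇒ ok; ctr=8 reg=7
step 13: T3 LOAD ⇒ load; ctr=8 reg=8
step 14: T3 CAS ⇒ ok; ctr=9 reg=8

counter = 9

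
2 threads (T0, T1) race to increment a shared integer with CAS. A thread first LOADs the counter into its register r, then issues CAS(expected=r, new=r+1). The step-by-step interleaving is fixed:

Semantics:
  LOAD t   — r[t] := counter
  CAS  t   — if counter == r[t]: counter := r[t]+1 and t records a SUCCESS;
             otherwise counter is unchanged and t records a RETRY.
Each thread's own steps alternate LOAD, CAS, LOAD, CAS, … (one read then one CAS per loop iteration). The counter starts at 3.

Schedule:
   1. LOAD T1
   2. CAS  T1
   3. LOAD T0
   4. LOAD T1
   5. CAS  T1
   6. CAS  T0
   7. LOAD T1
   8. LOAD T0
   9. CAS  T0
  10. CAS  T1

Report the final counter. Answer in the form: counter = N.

[1] T1.load  rd  (counter 3, T1.r 3)
[2] T1.cas  hit  (counter 4, T1.r 3)
[3] T0.load  rd  (counter 4, T0.r 4)
[4] T1.load  rd  (counter 4, T1.r 4)
[5] T1.cas  hit  (counter 5, T1.r 4)
[6] T0.cas  miss  (counter 5, T0.r 4)
[7] T1.load  rd  (counter 5, T1.r 5)
[8] T0.load  rd  (counter 5, T0.r 5)
[9] T0.cas  hit  (counter 6, T0.r 5)
[10] T1.cas  miss  (counter 6, T1.r 5)

counter = 6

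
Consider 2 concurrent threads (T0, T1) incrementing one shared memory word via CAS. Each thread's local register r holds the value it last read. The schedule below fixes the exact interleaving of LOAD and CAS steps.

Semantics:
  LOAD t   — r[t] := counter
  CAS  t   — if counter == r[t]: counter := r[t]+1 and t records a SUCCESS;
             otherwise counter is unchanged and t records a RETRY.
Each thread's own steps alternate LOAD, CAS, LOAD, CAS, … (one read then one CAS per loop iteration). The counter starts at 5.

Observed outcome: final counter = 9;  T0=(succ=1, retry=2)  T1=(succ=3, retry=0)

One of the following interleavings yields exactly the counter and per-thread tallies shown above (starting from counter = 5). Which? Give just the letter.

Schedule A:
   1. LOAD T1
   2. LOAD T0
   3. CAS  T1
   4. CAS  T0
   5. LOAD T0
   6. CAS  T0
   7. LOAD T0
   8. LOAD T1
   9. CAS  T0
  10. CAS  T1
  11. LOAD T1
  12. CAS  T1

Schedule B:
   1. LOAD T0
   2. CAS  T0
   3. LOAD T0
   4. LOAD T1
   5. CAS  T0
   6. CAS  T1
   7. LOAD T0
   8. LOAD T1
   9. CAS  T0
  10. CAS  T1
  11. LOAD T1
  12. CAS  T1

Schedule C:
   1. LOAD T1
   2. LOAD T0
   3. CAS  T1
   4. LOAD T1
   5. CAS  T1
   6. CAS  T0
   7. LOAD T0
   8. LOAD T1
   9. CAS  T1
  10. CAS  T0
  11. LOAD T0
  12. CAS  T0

C

Tracing schedule C:
1. LOAD T1 → mem=5 r[T1]=5 [LOAD]
2. LOAD T0 → mem=5 r[T0]=5 [LOAD]
3. CAS T1 → mem=6 r[T1]=5 [OK]
4. LOAD T1 → mem=6 r[T1]=6 [LOAD]
5. CAS T1 → mem=7 r[T1]=6 [OK]
6. CAS T0 → mem=7 r[T0]=5 [RETRY]
7. LOAD T0 → mem=7 r[T0]=7 [LOAD]
8. LOAD T1 → mem=7 r[T1]=7 [LOAD]
9. CAS T1 → mem=8 r[T1]=7 [OK]
10. CAS T0 → mem=8 r[T0]=7 [RETRY]
11. LOAD T0 → mem=8 r[T0]=8 [LOAD]
12. CAS T0 → mem=9 r[T0]=8 [OK]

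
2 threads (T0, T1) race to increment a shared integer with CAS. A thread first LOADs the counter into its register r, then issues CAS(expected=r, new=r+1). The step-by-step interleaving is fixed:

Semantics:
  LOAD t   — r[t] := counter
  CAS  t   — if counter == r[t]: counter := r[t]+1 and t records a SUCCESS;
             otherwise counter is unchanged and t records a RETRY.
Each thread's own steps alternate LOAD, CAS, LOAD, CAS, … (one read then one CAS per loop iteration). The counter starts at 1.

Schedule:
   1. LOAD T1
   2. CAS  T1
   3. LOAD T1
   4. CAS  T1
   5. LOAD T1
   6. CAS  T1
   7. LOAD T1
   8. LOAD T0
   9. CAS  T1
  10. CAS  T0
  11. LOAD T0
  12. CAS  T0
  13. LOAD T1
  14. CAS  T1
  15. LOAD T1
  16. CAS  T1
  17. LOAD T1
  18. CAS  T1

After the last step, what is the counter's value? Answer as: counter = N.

1. LOAD T1 → mem=1 r[T1]=1 [LOAD]
2. CAS T1 → mem=2 r[T1]=1 [OK]
3. LOAD T1 → mem=2 r[T1]=2 [LOAD]
4. CAS T1 → mem=3 r[T1]=2 [OK]
5. LOAD T1 → mem=3 r[T1]=3 [LOAD]
6. CAS T1 → mem=4 r[T1]=3 [OK]
7. LOAD T1 → mem=4 r[T1]=4 [LOAD]
8. LOAD T0 → mem=4 r[T0]=4 [LOAD]
9. CAS T1 → mem=5 r[T1]=4 [OK]
10. CAS T0 → mem=5 r[T0]=4 [RETRY]
11. LOAD T0 → mem=5 r[T0]=5 [LOAD]
12. CAS T0 → mem=6 r[T0]=5 [OK]
13. LOAD T1 → mem=6 r[T1]=6 [LOAD]
14. CAS T1 → mem=7 r[T1]=6 [OK]
15. LOAD T1 → mem=7 r[T1]=7 [LOAD]
16. CAS T1 → mem=8 r[T1]=7 [OK]
17. LOAD T1 → mem=8 r[T1]=8 [LOAD]
18. CAS T1 → mem=9 r[T1]=8 [OK]

counter = 9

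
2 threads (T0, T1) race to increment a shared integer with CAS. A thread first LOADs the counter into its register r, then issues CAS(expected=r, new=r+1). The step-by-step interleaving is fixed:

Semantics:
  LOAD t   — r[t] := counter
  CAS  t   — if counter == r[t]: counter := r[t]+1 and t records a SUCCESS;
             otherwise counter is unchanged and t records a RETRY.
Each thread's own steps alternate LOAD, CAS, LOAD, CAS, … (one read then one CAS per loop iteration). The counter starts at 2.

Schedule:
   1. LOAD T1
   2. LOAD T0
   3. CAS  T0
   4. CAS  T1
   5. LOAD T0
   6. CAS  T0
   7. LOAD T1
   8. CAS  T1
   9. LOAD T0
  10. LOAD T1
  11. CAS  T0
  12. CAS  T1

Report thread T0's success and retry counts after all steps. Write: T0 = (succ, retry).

step 1: T1 LOAD ⇒ load; ctr=2 reg=2
step 2: T0 LOAD ⇒ load; ctr=2 reg=2
step 3: T0 CAS ⇒ ok; ctr=3 reg=2
step 4: T1 CAS ⇒ retry; ctr=3 reg=2
step 5: T0 LOAD ⇒ load; ctr=3 reg=3
step 6: T0 CAS ⇒ ok; ctr=4 reg=3
step 7: T1 LOAD ⇒ load; ctr=4 reg=4
step 8: T1 CAS ⇒ ok; ctr=5 reg=4
step 9: T0 LOAD ⇒ load; ctr=5 reg=5
step 10: T1 LOAD ⇒ load; ctr=5 reg=5
step 11: T0 CAS ⇒ ok; ctr=6 reg=5
step 12: T1 CAS ⇒ retry; ctr=6 reg=5

T0 = (3, 0)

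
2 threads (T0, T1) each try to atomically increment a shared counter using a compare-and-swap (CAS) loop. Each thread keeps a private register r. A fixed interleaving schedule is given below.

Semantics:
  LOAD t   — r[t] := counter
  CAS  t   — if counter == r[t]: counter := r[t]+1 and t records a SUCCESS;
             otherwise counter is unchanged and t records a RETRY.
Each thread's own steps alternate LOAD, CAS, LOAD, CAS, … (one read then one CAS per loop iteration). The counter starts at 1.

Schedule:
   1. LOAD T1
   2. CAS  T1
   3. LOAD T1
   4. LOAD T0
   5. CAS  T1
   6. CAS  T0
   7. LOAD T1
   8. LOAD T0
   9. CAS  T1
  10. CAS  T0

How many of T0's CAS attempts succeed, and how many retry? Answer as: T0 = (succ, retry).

T0 = (0, 2)

T1 LOAD — after: cnt=1, r=1 — load
T1 CAS — after: cnt=2, r=1 — ok
T1 LOAD — after: cnt=2, r=2 — load
T0 LOAD — after: cnt=2, r=2 — load
T1 CAS — after: cnt=3, r=2 — ok
T0 CAS — after: cnt=3, r=2 — retry
T1 LOAD — after: cnt=3, r=3 — load
T0 LOAD — after: cnt=3, r=3 — load
T1 CAS — after: cnt=4, r=3 — ok
T0 CAS — after: cnt=4, r=3 — retry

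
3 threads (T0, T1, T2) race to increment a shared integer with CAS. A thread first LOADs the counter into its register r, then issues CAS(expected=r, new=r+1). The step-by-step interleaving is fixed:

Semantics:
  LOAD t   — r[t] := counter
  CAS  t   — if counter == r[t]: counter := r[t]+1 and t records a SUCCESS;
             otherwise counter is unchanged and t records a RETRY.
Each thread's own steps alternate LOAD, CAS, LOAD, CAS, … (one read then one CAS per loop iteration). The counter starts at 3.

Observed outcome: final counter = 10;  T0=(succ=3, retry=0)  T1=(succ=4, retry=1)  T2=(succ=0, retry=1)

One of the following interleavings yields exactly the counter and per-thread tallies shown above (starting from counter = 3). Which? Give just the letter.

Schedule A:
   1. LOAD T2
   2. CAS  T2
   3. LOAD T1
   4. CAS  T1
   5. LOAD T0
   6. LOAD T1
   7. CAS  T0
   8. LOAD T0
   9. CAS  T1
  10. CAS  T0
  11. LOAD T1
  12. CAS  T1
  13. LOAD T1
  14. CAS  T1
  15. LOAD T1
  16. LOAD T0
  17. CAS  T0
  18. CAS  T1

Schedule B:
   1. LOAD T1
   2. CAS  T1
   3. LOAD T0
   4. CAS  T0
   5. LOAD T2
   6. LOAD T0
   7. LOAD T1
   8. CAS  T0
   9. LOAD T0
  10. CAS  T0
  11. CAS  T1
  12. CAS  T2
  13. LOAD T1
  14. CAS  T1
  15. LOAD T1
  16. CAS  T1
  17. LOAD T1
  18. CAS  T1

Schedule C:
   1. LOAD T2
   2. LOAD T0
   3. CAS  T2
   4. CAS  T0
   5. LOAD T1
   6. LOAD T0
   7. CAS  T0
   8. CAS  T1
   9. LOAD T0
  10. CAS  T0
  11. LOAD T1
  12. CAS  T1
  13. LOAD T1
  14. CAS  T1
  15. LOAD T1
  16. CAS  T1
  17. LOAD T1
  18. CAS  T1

B

Tracing schedule B:
   1) LOAD T1:  M=3  r_T1=3
   2) CAS  T1:  M=4  r_T1=3 ✓
   3) LOAD T0:  M=4  r_T0=4
   4) CAS  T0:  M=5  r_T0=4 ✓
   5) LOAD T2:  M=5  r_T2=5
   6) LOAD T0:  M=5  r_T0=5
   7) LOAD T1:  M=5  r_T1=5
   8) CAS  T0:  M=6  r_T0=5 ✓
   9) LOAD T0:  M=6  r_T0=6
  10) CAS  T0:  M=7  r_T0=6 ✓
  11) CAS  T1:  M=7  r_T1=5 ✗
  12) CAS  T2:  M=7  r_T2=5 ✗
  13) LOAD T1:  M=7  r_T1=7
  14) CAS  T1:  M=8  r_T1=7 ✓
  15) LOAD T1:  M=8  r_T1=8
  16) CAS  T1:  M=9  r_T1=8 ✓
  17) LOAD T1:  M=9  r_T1=9
  18) CAS  T1:  M=10  r_T1=9 ✓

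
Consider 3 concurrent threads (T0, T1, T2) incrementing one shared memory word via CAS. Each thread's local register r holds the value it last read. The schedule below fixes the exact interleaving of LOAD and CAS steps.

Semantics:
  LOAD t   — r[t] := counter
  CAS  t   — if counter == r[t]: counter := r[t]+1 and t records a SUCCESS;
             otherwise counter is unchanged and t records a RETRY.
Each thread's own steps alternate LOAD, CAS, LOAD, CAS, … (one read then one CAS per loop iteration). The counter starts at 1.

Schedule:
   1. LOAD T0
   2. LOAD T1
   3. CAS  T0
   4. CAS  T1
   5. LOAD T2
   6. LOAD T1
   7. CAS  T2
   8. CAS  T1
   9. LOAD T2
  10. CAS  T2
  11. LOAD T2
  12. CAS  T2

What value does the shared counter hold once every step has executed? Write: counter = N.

counter = 5

[1] T0.load  rd  (counter 1, T0.r 1)
[2] T1.load  rd  (counter 1, T1.r 1)
[3] T0.cas  hit  (counter 2, T0.r 1)
[4] T1.cas  miss  (counter 2, T1.r 1)
[5] T2.load  rd  (counter 2, T2.r 2)
[6] T1.load  rd  (counter 2, T1.r 2)
[7] T2.cas  hit  (counter 3, T2.r 2)
[8] T1.cas  miss  (counter 3, T1.r 2)
[9] T2.load  rd  (counter 3, T2.r 3)
[10] T2.cas  hit  (counter 4, T2.r 3)
[11] T2.load  rd  (counter 4, T2.r 4)
[12] T2.cas  hit  (counter 5, T2.r 4)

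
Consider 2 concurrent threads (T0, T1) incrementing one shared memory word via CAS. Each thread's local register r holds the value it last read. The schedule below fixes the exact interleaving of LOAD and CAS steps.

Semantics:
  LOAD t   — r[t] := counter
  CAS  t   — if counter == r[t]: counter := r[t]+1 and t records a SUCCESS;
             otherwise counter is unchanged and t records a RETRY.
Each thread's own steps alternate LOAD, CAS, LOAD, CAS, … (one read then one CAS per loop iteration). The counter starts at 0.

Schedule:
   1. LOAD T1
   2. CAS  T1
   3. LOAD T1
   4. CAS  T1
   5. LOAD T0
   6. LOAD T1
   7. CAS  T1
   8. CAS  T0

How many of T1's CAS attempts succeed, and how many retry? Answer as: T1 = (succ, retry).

T1 = (3, 0)

1. LOAD T1 → mem=0 r[T1]=0 [LOAD]
2. CAS T1 → mem=1 r[T1]=0 [OK]
3. LOAD T1 → mem=1 r[T1]=1 [LOAD]
4. CAS T1 → mem=2 r[T1]=1 [OK]
5. LOAD T0 → mem=2 r[T0]=2 [LOAD]
6. LOAD T1 → mem=2 r[T1]=2 [LOAD]
7. CAS T1 → mem=3 r[T1]=2 [OK]
8. CAS T0 → mem=3 r[T0]=2 [RETRY]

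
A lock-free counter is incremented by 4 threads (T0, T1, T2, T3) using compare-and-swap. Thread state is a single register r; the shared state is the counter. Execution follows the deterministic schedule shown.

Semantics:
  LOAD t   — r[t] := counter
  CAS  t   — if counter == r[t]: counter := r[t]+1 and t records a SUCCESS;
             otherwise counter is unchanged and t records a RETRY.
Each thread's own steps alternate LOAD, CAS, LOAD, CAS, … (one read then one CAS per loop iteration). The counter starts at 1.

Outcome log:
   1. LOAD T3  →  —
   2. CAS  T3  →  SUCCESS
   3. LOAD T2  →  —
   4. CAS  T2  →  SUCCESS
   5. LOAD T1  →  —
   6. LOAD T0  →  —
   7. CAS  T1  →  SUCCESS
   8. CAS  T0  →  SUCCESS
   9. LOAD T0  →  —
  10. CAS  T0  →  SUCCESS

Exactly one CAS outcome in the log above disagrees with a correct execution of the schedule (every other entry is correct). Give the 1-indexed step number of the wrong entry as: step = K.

Re-executing:
[1] T3.load  rd  (counter 1, T3.r 1)
[2] T3.cas  hit  (counter 2, T3.r 1)
[3] T2.load  rd  (counter 2, T2.r 2)
[4] T2.cas  hit  (counter 3, T2.r 2)
[5] T1.load  rd  (counter 3, T1.r 3)
[6] T0.load  rd  (counter 3, T0.r 3)
[7] T1.cas  hit  (counter 4, T1.r 3)
[8] T0.cas  miss  (counter 4, T0.r 3)
[9] T0.load  rd  (counter 4, T0.r 4)
[10] T0.cas  hit  (counter 5, T0.r 4)
Flip is step 8.

step = 8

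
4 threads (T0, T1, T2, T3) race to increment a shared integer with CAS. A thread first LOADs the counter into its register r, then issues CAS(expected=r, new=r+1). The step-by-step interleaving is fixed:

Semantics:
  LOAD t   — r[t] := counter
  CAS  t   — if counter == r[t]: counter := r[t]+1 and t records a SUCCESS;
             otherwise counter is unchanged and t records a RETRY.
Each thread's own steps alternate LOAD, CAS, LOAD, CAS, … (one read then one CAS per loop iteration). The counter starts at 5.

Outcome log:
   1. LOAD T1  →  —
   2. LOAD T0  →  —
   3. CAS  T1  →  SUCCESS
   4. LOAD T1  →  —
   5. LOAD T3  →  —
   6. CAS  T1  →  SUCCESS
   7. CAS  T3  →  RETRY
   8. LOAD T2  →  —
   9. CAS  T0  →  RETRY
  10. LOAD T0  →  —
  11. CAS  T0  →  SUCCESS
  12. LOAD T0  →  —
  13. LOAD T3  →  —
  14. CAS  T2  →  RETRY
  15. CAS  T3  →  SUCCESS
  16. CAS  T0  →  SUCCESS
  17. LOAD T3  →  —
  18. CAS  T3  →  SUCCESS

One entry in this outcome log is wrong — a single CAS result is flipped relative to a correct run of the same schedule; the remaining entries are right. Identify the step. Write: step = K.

Re-executing:
T1 LOAD — after: cnt=5, r=5 — load
T0 LOAD — after: cnt=5, r=5 — load
T1 CAS — after: cnt=6, r=5 — ok
T1 LOAD — after: cnt=6, r=6 — load
T3 LOAD — after: cnt=6, r=6 — load
T1 CAS — after: cnt=7, r=6 — ok
T3 CAS — after: cnt=7, r=6 — retry
T2 LOAD — after: cnt=7, r=7 — load
T0 CAS — after: cnt=7, r=5 — retry
T0 LOAD — after: cnt=7, r=7 — load
T0 CAS — after: cnt=8, r=7 — ok
T0 LOAD — after: cnt=8, r=8 — load
T3 LOAD — after: cnt=8, r=8 — load
T2 CAS — after: cnt=8, r=7 — retry
T3 CAS — after: cnt=9, r=8 — ok
T0 CAS — after: cnt=9, r=8 — retry
T3 LOAD — after: cnt=9, r=9 — load
T3 CAS — after: cnt=10, r=9 — ok
Log disagrees first at step 16.

step = 16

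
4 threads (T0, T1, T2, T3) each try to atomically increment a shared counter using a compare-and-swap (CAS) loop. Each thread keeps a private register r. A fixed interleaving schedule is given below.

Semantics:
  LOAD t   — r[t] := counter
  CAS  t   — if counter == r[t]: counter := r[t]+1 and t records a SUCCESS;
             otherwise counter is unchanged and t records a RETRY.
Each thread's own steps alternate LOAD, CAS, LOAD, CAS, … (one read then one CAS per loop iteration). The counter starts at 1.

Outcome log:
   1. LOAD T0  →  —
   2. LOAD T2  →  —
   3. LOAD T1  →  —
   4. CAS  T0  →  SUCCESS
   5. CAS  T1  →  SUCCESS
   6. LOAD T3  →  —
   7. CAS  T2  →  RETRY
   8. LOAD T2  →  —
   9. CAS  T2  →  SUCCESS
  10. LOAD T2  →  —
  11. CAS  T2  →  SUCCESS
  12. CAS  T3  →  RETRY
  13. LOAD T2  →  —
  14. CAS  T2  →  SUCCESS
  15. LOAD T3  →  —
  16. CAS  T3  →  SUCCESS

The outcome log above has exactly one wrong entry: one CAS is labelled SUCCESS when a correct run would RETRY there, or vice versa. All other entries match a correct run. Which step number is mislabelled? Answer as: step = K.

step = 5

Correct run:
T0 LOAD — after: cnt=1, r=1 — load
T2 LOAD — after: cnt=1, r=1 — load
T1 LOAD — after: cnt=1, r=1 — load
T0 CAS — after: cnt=2, r=1 — ok
T1 CAS — after: cnt=2, r=1 — retry
T3 LOAD — after: cnt=2, r=2 — load
T2 CAS — after: cnt=2, r=1 — retry
T2 LOAD — after: cnt=2, r=2 — load
T2 CAS — after: cnt=3, r=2 — ok
T2 LOAD — after: cnt=3, r=3 — load
T2 CAS — after: cnt=4, r=3 — ok
T3 CAS — after: cnt=4, r=2 — retry
T2 LOAD — after: cnt=4, r=4 — load
T2 CAS — after: cnt=5, r=4 — ok
T3 LOAD — after: cnt=5, r=5 — load
T3 CAS — after: cnt=6, r=5 — ok
Flip is step 5.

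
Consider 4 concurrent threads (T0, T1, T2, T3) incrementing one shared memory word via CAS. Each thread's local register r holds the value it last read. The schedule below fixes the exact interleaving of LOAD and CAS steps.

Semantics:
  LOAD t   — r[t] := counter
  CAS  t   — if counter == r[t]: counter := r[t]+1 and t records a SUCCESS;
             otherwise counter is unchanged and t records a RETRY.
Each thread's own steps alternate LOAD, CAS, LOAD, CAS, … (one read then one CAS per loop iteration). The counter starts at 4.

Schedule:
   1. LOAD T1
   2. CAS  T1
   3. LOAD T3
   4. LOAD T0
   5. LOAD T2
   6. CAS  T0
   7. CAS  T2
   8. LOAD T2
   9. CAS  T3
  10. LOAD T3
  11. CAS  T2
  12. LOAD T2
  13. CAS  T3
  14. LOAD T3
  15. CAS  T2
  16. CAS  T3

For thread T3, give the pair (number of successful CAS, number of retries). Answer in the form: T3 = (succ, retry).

T3 = (0, 3)

#1 T1 reads 4
#2 T1 CAS(4→5) writes; counter now 5
#3 T3 reads 5
#4 T0 reads 5
#5 T2 reads 5
#6 T0 CAS(5→6) writes; counter now 6
#7 T2 CAS(5→6) fails; counter now 6
#8 T2 reads 6
#9 T3 CAS(5→6) fails; counter now 6
#10 T3 reads 6
#11 T2 CAS(6→7) writes; counter now 7
#12 T2 reads 7
#13 T3 CAS(6→7) fails; counter now 7
#14 T3 reads 7
#15 T2 CAS(7→8) writes; counter now 8
#16 T3 CAS(7→8) fails; counter now 8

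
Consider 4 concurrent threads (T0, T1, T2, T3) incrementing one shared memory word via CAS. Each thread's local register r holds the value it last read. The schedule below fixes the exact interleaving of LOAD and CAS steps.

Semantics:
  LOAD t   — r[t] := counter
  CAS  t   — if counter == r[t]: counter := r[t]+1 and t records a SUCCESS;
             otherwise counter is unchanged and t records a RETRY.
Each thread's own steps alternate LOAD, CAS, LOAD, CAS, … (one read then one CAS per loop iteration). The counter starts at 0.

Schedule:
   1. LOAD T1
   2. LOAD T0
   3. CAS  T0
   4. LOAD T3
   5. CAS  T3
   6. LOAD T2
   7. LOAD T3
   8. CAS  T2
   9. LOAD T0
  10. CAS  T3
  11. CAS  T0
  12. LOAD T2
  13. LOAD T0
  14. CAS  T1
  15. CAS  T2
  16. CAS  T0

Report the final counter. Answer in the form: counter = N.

counter = 5

   1) LOAD T1:  M=0  r_T1=0
   2) LOAD T0:  M=0  r_T0=0
   3) CAS  T0:  M=1  r_T0=0 ✓
   4) LOAD T3:  M=1  r_T3=1
   5) CAS  T3:  M=2  r_T3=1 ✓
   6) LOAD T2:  M=2  r_T2=2
   7) LOAD T3:  M=2  r_T3=2
   8) CAS  T2:  M=3  r_T2=2 ✓
   9) LOAD T0:  M=3  r_T0=3
  10) CAS  T3:  M=3  r_T3=2 ✗
  11) CAS  T0:  M=4  r_T0=3 ✓
  12) LOAD T2:  M=4  r_T2=4
  13) LOAD T0:  M=4  r_T0=4
  14) CAS  T1:  M=4  r_T1=0 ✗
  15) CAS  T2:  M=5  r_T2=4 ✓
  16) CAS  T0:  M=5  r_T0=4 ✗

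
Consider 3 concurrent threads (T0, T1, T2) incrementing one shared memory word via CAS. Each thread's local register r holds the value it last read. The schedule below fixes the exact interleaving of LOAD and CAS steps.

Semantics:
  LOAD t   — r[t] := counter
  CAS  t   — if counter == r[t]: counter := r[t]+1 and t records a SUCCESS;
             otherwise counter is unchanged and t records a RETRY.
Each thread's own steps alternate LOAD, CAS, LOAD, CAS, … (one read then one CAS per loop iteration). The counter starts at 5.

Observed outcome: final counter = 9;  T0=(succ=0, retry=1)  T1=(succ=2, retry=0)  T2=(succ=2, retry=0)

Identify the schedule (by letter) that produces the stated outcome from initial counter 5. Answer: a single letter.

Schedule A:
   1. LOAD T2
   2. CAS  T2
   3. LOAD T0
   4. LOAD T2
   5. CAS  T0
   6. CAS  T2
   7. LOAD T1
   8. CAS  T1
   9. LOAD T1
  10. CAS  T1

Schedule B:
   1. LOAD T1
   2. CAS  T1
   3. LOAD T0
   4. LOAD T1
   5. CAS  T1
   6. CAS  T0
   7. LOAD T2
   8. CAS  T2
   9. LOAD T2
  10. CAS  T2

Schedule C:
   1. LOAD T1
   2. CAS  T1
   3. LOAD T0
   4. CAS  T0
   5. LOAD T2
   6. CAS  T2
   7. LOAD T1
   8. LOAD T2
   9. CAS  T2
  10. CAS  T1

B

Simulating candidate B:
#1 T1 reads 5
#2 T1 CAS(5→6) writes; counter now 6
#3 T0 reads 6
#4 T1 reads 6
#5 T1 CAS(6→7) writes; counter now 7
#6 T0 CAS(6→7) fails; counter now 7
#7 T2 reads 7
#8 T2 CAS(7→8) writes; counter now 8
#9 T2 reads 8
#10 T2 CAS(8→9) writes; counter now 9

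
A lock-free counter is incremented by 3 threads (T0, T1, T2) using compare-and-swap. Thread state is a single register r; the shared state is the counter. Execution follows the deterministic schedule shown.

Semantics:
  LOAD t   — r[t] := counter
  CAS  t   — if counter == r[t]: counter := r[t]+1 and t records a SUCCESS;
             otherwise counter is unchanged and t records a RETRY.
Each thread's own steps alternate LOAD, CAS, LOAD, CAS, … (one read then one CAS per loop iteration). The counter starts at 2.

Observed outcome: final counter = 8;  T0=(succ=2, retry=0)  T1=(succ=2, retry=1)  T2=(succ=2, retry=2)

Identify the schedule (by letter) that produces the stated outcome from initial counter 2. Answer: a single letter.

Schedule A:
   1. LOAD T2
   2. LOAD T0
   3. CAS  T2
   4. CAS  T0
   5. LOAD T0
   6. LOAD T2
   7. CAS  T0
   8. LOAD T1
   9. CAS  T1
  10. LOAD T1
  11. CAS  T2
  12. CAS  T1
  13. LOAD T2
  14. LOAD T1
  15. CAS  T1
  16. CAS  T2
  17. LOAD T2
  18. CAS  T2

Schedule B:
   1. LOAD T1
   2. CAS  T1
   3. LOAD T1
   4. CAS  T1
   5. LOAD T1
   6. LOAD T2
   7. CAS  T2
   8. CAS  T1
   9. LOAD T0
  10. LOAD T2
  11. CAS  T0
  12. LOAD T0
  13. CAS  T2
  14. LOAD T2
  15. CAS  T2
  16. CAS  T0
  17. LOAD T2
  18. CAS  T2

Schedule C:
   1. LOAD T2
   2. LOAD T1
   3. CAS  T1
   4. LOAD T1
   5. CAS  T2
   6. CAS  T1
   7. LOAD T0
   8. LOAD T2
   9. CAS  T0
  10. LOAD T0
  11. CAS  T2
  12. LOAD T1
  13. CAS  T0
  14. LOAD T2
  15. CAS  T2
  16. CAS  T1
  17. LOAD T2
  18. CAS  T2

C

Tracing schedule C:
step 1: T2 LOAD ⇒ load; ctr=2 reg=2
step 2: T1 LOAD ⇒ load; ctr=2 reg=2
step 3: T1 CAS ⇒ ok; ctr=3 reg=2
step 4: T1 LOAD ⇒ load; ctr=3 reg=3
step 5: T2 CAS ⇒ retry; ctr=3 reg=2
step 6: T1 CAS ⇒ ok; ctr=4 reg=3
step 7: T0 LOAD ⇒ load; ctr=4 reg=4
step 8: T2 LOAD ⇒ load; ctr=4 reg=4
step 9: T0 CAS ⇒ ok; ctr=5 reg=4
step 10: T0 LOAD ⇒ load; ctr=5 reg=5
step 11: T2 CAS ⇒ retry; ctr=5 reg=4
step 12: T1 LOAD ⇒ load; ctr=5 reg=5
step 13: T0 CAS ⇒ ok; ctr=6 reg=5
step 14: T2 LOAD ⇒ load; ctr=6 reg=6
step 15: T2 CAS ⇒ ok; ctr=7 reg=6
step 16: T1 CAS ⇒ retry; ctr=7 reg=5
step 17: T2 LOAD ⇒ load; ctr=7 reg=7
step 18: T2 CAS ⇒ ok; ctr=8 reg=7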